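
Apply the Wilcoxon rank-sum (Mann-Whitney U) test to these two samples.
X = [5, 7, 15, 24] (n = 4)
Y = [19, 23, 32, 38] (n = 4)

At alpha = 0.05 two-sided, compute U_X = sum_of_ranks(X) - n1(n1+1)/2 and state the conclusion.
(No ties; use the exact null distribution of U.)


Step 1: Combine and sort all 8 observations; assign midranks.
sorted (value, group): (5,X), (7,X), (15,X), (19,Y), (23,Y), (24,X), (32,Y), (38,Y)
ranks: 5->1, 7->2, 15->3, 19->4, 23->5, 24->6, 32->7, 38->8
Step 2: Rank sum for X: R1 = 1 + 2 + 3 + 6 = 12.
Step 3: U_X = R1 - n1(n1+1)/2 = 12 - 4*5/2 = 12 - 10 = 2.
       U_Y = n1*n2 - U_X = 16 - 2 = 14.
Step 4: No ties, so the exact null distribution of U (based on enumerating the C(8,4) = 70 equally likely rank assignments) gives the two-sided p-value.
Step 5: p-value = 0.114286; compare to alpha = 0.05. fail to reject H0.

U_X = 2, p = 0.114286, fail to reject H0 at alpha = 0.05.


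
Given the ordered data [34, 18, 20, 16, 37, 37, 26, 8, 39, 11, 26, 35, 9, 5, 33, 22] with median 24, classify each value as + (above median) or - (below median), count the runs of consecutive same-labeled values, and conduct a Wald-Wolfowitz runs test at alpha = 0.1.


Step 1: Compute median = 24; label A = above, B = below.
Labels in order: ABBBAAABABAABBAB  (n_A = 8, n_B = 8)
Step 2: Count runs R = 10.
Step 3: Under H0 (random ordering), E[R] = 2*n_A*n_B/(n_A+n_B) + 1 = 2*8*8/16 + 1 = 9.0000.
        Var[R] = 2*n_A*n_B*(2*n_A*n_B - n_A - n_B) / ((n_A+n_B)^2 * (n_A+n_B-1)) = 14336/3840 = 3.7333.
        SD[R] = 1.9322.
Step 4: Continuity-corrected z = (R - 0.5 - E[R]) / SD[R] = (10 - 0.5 - 9.0000) / 1.9322 = 0.2588.
Step 5: Two-sided p-value via normal approximation = 2*(1 - Phi(|z|)) = 0.795809.
Step 6: alpha = 0.1. fail to reject H0.

R = 10, z = 0.2588, p = 0.795809, fail to reject H0.


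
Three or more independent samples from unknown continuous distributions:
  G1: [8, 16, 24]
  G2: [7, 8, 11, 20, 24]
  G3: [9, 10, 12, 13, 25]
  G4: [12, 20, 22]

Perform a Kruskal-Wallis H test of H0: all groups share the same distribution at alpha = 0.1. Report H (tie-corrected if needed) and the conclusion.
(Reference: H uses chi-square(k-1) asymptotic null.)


Step 1: Combine all N = 16 observations and assign midranks.
sorted (value, group, rank): (7,G2,1), (8,G1,2.5), (8,G2,2.5), (9,G3,4), (10,G3,5), (11,G2,6), (12,G3,7.5), (12,G4,7.5), (13,G3,9), (16,G1,10), (20,G2,11.5), (20,G4,11.5), (22,G4,13), (24,G1,14.5), (24,G2,14.5), (25,G3,16)
Step 2: Sum ranks within each group.
R_1 = 27 (n_1 = 3)
R_2 = 35.5 (n_2 = 5)
R_3 = 41.5 (n_3 = 5)
R_4 = 32 (n_4 = 3)
Step 3: H = 12/(N(N+1)) * sum(R_i^2/n_i) - 3(N+1)
     = 12/(16*17) * (27^2/3 + 35.5^2/5 + 41.5^2/5 + 32^2/3) - 3*17
     = 0.044118 * 1180.83 - 51
     = 1.095588.
Step 4: Ties present; correction factor C = 1 - 24/(16^3 - 16) = 0.994118. Corrected H = 1.095588 / 0.994118 = 1.102071.
Step 5: Under H0, H ~ chi^2(3); p-value = 0.776574.
Step 6: alpha = 0.1. fail to reject H0.

H = 1.1021, df = 3, p = 0.776574, fail to reject H0.


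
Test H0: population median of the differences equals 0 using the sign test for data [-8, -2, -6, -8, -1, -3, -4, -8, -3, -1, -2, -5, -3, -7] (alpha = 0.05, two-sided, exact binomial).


Step 1: Discard zero differences. Original n = 14; n_eff = number of nonzero differences = 14.
Nonzero differences (with sign): -8, -2, -6, -8, -1, -3, -4, -8, -3, -1, -2, -5, -3, -7
Step 2: Count signs: positive = 0, negative = 14.
Step 3: Under H0: P(positive) = 0.5, so the number of positives S ~ Bin(14, 0.5).
Step 4: Two-sided exact p-value = sum of Bin(14,0.5) probabilities at or below the observed probability = 0.000122.
Step 5: alpha = 0.05. reject H0.

n_eff = 14, pos = 0, neg = 14, p = 0.000122, reject H0.


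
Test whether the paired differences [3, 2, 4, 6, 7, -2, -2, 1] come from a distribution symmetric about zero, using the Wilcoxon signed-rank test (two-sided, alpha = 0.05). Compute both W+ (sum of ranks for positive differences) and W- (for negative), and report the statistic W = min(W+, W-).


Step 1: Drop any zero differences (none here) and take |d_i|.
|d| = [3, 2, 4, 6, 7, 2, 2, 1]
Step 2: Midrank |d_i| (ties get averaged ranks).
ranks: |3|->5, |2|->3, |4|->6, |6|->7, |7|->8, |2|->3, |2|->3, |1|->1
Step 3: Attach original signs; sum ranks with positive sign and with negative sign.
W+ = 5 + 3 + 6 + 7 + 8 + 1 = 30
W- = 3 + 3 = 6
(Check: W+ + W- = 36 should equal n(n+1)/2 = 36.)
Step 4: Test statistic W = min(W+, W-) = 6.
Step 5: Ties in |d|, so use the tie-corrected normal approximation.
        E[W] = n(n+1)/4 = 8*9/4 = 18.
        Tie groups: |d|=2 (t=3); sum(t^3 - t) = 24.
        Var[W] = n(n+1)(2n+1)/24 - sum(t^3-t)/48 = 1224/24 - 24/48 = 50.5.
        z = (W - E[W]) / sqrt(Var[W]) = (6 - 18) / 7.1063 = -1.6886.
        Two-sided p = 2*Phi(z) = 0.091290.
Step 6: alpha = 0.05. fail to reject H0.

W+ = 30, W- = 6, W = min = 6, p = 0.091290, fail to reject H0.


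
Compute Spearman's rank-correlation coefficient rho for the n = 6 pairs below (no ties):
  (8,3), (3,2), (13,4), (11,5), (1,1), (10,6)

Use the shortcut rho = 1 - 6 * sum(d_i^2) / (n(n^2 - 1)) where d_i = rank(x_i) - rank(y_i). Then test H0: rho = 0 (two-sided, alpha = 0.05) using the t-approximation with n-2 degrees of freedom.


Step 1: Rank x and y separately (midranks; no ties here).
rank(x): 8->3, 3->2, 13->6, 11->5, 1->1, 10->4
rank(y): 3->3, 2->2, 4->4, 5->5, 1->1, 6->6
Step 2: d_i = R_x(i) - R_y(i); compute d_i^2.
  (3-3)^2=0, (2-2)^2=0, (6-4)^2=4, (5-5)^2=0, (1-1)^2=0, (4-6)^2=4
sum(d^2) = 8.
Step 3: rho = 1 - 6*8 / (6*(6^2 - 1)) = 1 - 48/210 = 0.771429.
Step 4: Under H0, t = rho * sqrt((n-2)/(1-rho^2)) = 2.4247 ~ t(4).
Step 5: Two-sided p-value from the t-distribution with 4 df = 0.072397.
Step 6: alpha = 0.05. fail to reject H0.

rho = 0.7714, p = 0.072397, fail to reject H0 at alpha = 0.05.


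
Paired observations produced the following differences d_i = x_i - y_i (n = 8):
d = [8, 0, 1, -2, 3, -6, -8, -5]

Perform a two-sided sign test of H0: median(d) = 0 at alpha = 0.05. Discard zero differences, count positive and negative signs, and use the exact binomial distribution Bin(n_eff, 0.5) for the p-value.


Step 1: Discard zero differences. Original n = 8; n_eff = number of nonzero differences = 7.
Nonzero differences (with sign): +8, +1, -2, +3, -6, -8, -5
Step 2: Count signs: positive = 3, negative = 4.
Step 3: Under H0: P(positive) = 0.5, so the number of positives S ~ Bin(7, 0.5).
Step 4: Two-sided exact p-value = sum of Bin(7,0.5) probabilities at or below the observed probability = 1.000000.
Step 5: alpha = 0.05. fail to reject H0.

n_eff = 7, pos = 3, neg = 4, p = 1.000000, fail to reject H0.


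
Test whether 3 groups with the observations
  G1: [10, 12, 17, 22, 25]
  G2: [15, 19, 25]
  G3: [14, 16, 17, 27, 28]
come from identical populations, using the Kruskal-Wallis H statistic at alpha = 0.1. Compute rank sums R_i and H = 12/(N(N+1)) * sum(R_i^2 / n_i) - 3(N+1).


Step 1: Combine all N = 13 observations and assign midranks.
sorted (value, group, rank): (10,G1,1), (12,G1,2), (14,G3,3), (15,G2,4), (16,G3,5), (17,G1,6.5), (17,G3,6.5), (19,G2,8), (22,G1,9), (25,G1,10.5), (25,G2,10.5), (27,G3,12), (28,G3,13)
Step 2: Sum ranks within each group.
R_1 = 29 (n_1 = 5)
R_2 = 22.5 (n_2 = 3)
R_3 = 39.5 (n_3 = 5)
Step 3: H = 12/(N(N+1)) * sum(R_i^2/n_i) - 3(N+1)
     = 12/(13*14) * (29^2/5 + 22.5^2/3 + 39.5^2/5) - 3*14
     = 0.065934 * 649 - 42
     = 0.791209.
Step 4: Ties present; correction factor C = 1 - 12/(13^3 - 13) = 0.994505. Corrected H = 0.791209 / 0.994505 = 0.795580.
Step 5: Under H0, H ~ chi^2(2); p-value = 0.671803.
Step 6: alpha = 0.1. fail to reject H0.

H = 0.7956, df = 2, p = 0.671803, fail to reject H0.


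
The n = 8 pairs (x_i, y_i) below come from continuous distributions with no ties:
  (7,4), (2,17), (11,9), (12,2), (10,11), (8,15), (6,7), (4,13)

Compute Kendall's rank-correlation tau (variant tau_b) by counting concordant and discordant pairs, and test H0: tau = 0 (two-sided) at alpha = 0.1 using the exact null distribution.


Step 1: Enumerate the 28 unordered pairs (i,j) with i<j and classify each by sign(x_j-x_i) * sign(y_j-y_i).
  (1,2):dx=-5,dy=+13->D; (1,3):dx=+4,dy=+5->C; (1,4):dx=+5,dy=-2->D; (1,5):dx=+3,dy=+7->C
  (1,6):dx=+1,dy=+11->C; (1,7):dx=-1,dy=+3->D; (1,8):dx=-3,dy=+9->D; (2,3):dx=+9,dy=-8->D
  (2,4):dx=+10,dy=-15->D; (2,5):dx=+8,dy=-6->D; (2,6):dx=+6,dy=-2->D; (2,7):dx=+4,dy=-10->D
  (2,8):dx=+2,dy=-4->D; (3,4):dx=+1,dy=-7->D; (3,5):dx=-1,dy=+2->D; (3,6):dx=-3,dy=+6->D
  (3,7):dx=-5,dy=-2->C; (3,8):dx=-7,dy=+4->D; (4,5):dx=-2,dy=+9->D; (4,6):dx=-4,dy=+13->D
  (4,7):dx=-6,dy=+5->D; (4,8):dx=-8,dy=+11->D; (5,6):dx=-2,dy=+4->D; (5,7):dx=-4,dy=-4->C
  (5,8):dx=-6,dy=+2->D; (6,7):dx=-2,dy=-8->C; (6,8):dx=-4,dy=-2->C; (7,8):dx=-2,dy=+6->D
Step 2: C = 7, D = 21, total pairs = 28.
Step 3: tau = (C - D)/(n(n-1)/2) = (7 - 21)/28 = -0.500000.
Step 4: Exact two-sided p-value (enumerate n! = 40320 permutations of y under H0): p = 0.108681.
Step 5: alpha = 0.1. fail to reject H0.

tau_b = -0.5000 (C=7, D=21), p = 0.108681, fail to reject H0.


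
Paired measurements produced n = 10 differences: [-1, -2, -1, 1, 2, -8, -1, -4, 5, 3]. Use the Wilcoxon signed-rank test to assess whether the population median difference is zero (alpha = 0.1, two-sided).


Step 1: Drop any zero differences (none here) and take |d_i|.
|d| = [1, 2, 1, 1, 2, 8, 1, 4, 5, 3]
Step 2: Midrank |d_i| (ties get averaged ranks).
ranks: |1|->2.5, |2|->5.5, |1|->2.5, |1|->2.5, |2|->5.5, |8|->10, |1|->2.5, |4|->8, |5|->9, |3|->7
Step 3: Attach original signs; sum ranks with positive sign and with negative sign.
W+ = 2.5 + 5.5 + 9 + 7 = 24
W- = 2.5 + 5.5 + 2.5 + 10 + 2.5 + 8 = 31
(Check: W+ + W- = 55 should equal n(n+1)/2 = 55.)
Step 4: Test statistic W = min(W+, W-) = 24.
Step 5: Ties in |d|, so use the tie-corrected normal approximation.
        E[W] = n(n+1)/4 = 10*11/4 = 27.5.
        Tie groups: |d|=1 (t=4), |d|=2 (t=2); sum(t^3 - t) = 66.
        Var[W] = n(n+1)(2n+1)/24 - sum(t^3-t)/48 = 2310/24 - 66/48 = 94.875.
        z = (W - E[W]) / sqrt(Var[W]) = (24 - 27.5) / 9.7404 = -0.3593.
        Two-sided p = 2*Phi(z) = 0.719349.
Step 6: alpha = 0.1. fail to reject H0.

W+ = 24, W- = 31, W = min = 24, p = 0.719349, fail to reject H0.


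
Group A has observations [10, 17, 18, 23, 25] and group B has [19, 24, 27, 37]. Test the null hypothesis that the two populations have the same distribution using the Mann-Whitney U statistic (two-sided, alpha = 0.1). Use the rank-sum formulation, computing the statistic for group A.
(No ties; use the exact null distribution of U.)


Step 1: Combine and sort all 9 observations; assign midranks.
sorted (value, group): (10,X), (17,X), (18,X), (19,Y), (23,X), (24,Y), (25,X), (27,Y), (37,Y)
ranks: 10->1, 17->2, 18->3, 19->4, 23->5, 24->6, 25->7, 27->8, 37->9
Step 2: Rank sum for X: R1 = 1 + 2 + 3 + 5 + 7 = 18.
Step 3: U_X = R1 - n1(n1+1)/2 = 18 - 5*6/2 = 18 - 15 = 3.
       U_Y = n1*n2 - U_X = 20 - 3 = 17.
Step 4: No ties, so the exact null distribution of U (based on enumerating the C(9,5) = 126 equally likely rank assignments) gives the two-sided p-value.
Step 5: p-value = 0.111111; compare to alpha = 0.1. fail to reject H0.

U_X = 3, p = 0.111111, fail to reject H0 at alpha = 0.1.


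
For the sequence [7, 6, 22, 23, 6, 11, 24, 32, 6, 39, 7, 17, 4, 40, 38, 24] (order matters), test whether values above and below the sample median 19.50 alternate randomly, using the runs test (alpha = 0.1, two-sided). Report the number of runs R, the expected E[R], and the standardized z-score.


Step 1: Compute median = 19.50; label A = above, B = below.
Labels in order: BBAABBAABABBBAAA  (n_A = 8, n_B = 8)
Step 2: Count runs R = 8.
Step 3: Under H0 (random ordering), E[R] = 2*n_A*n_B/(n_A+n_B) + 1 = 2*8*8/16 + 1 = 9.0000.
        Var[R] = 2*n_A*n_B*(2*n_A*n_B - n_A - n_B) / ((n_A+n_B)^2 * (n_A+n_B-1)) = 14336/3840 = 3.7333.
        SD[R] = 1.9322.
Step 4: Continuity-corrected z = (R + 0.5 - E[R]) / SD[R] = (8 + 0.5 - 9.0000) / 1.9322 = -0.2588.
Step 5: Two-sided p-value via normal approximation = 2*(1 - Phi(|z|)) = 0.795809.
Step 6: alpha = 0.1. fail to reject H0.

R = 8, z = -0.2588, p = 0.795809, fail to reject H0.


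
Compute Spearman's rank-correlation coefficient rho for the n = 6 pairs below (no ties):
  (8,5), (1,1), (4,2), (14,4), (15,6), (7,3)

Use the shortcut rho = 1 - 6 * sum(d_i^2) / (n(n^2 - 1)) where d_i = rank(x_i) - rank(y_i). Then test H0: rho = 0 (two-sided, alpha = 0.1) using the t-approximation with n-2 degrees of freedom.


Step 1: Rank x and y separately (midranks; no ties here).
rank(x): 8->4, 1->1, 4->2, 14->5, 15->6, 7->3
rank(y): 5->5, 1->1, 2->2, 4->4, 6->6, 3->3
Step 2: d_i = R_x(i) - R_y(i); compute d_i^2.
  (4-5)^2=1, (1-1)^2=0, (2-2)^2=0, (5-4)^2=1, (6-6)^2=0, (3-3)^2=0
sum(d^2) = 2.
Step 3: rho = 1 - 6*2 / (6*(6^2 - 1)) = 1 - 12/210 = 0.942857.
Step 4: Under H0, t = rho * sqrt((n-2)/(1-rho^2)) = 5.6595 ~ t(4).
Step 5: Two-sided p-value from the t-distribution with 4 df = 0.004805.
Step 6: alpha = 0.1. reject H0.

rho = 0.9429, p = 0.004805, reject H0 at alpha = 0.1.


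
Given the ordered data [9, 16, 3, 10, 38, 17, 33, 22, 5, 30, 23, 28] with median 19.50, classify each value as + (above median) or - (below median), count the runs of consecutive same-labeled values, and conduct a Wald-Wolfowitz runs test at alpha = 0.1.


Step 1: Compute median = 19.50; label A = above, B = below.
Labels in order: BBBBABAABAAA  (n_A = 6, n_B = 6)
Step 2: Count runs R = 6.
Step 3: Under H0 (random ordering), E[R] = 2*n_A*n_B/(n_A+n_B) + 1 = 2*6*6/12 + 1 = 7.0000.
        Var[R] = 2*n_A*n_B*(2*n_A*n_B - n_A - n_B) / ((n_A+n_B)^2 * (n_A+n_B-1)) = 4320/1584 = 2.7273.
        SD[R] = 1.6514.
Step 4: Continuity-corrected z = (R + 0.5 - E[R]) / SD[R] = (6 + 0.5 - 7.0000) / 1.6514 = -0.3028.
Step 5: Two-sided p-value via normal approximation = 2*(1 - Phi(|z|)) = 0.762069.
Step 6: alpha = 0.1. fail to reject H0.

R = 6, z = -0.3028, p = 0.762069, fail to reject H0.


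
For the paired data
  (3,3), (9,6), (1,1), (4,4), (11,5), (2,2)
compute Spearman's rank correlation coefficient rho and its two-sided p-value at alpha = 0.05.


Step 1: Rank x and y separately (midranks; no ties here).
rank(x): 3->3, 9->5, 1->1, 4->4, 11->6, 2->2
rank(y): 3->3, 6->6, 1->1, 4->4, 5->5, 2->2
Step 2: d_i = R_x(i) - R_y(i); compute d_i^2.
  (3-3)^2=0, (5-6)^2=1, (1-1)^2=0, (4-4)^2=0, (6-5)^2=1, (2-2)^2=0
sum(d^2) = 2.
Step 3: rho = 1 - 6*2 / (6*(6^2 - 1)) = 1 - 12/210 = 0.942857.
Step 4: Under H0, t = rho * sqrt((n-2)/(1-rho^2)) = 5.6595 ~ t(4).
Step 5: Two-sided p-value from the t-distribution with 4 df = 0.004805.
Step 6: alpha = 0.05. reject H0.

rho = 0.9429, p = 0.004805, reject H0 at alpha = 0.05.


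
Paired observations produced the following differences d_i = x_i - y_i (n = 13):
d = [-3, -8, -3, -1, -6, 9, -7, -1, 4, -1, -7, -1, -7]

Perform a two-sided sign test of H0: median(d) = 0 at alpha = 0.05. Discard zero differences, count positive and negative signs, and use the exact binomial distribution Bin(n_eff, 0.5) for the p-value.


Step 1: Discard zero differences. Original n = 13; n_eff = number of nonzero differences = 13.
Nonzero differences (with sign): -3, -8, -3, -1, -6, +9, -7, -1, +4, -1, -7, -1, -7
Step 2: Count signs: positive = 2, negative = 11.
Step 3: Under H0: P(positive) = 0.5, so the number of positives S ~ Bin(13, 0.5).
Step 4: Two-sided exact p-value = sum of Bin(13,0.5) probabilities at or below the observed probability = 0.022461.
Step 5: alpha = 0.05. reject H0.

n_eff = 13, pos = 2, neg = 11, p = 0.022461, reject H0.


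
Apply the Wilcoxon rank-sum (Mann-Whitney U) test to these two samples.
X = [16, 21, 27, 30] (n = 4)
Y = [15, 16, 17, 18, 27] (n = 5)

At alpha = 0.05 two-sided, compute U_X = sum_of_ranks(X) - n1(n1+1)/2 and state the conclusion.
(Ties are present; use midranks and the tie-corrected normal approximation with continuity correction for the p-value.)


Step 1: Combine and sort all 9 observations; assign midranks.
sorted (value, group): (15,Y), (16,X), (16,Y), (17,Y), (18,Y), (21,X), (27,X), (27,Y), (30,X)
ranks: 15->1, 16->2.5, 16->2.5, 17->4, 18->5, 21->6, 27->7.5, 27->7.5, 30->9
Step 2: Rank sum for X: R1 = 2.5 + 6 + 7.5 + 9 = 25.
Step 3: U_X = R1 - n1(n1+1)/2 = 25 - 4*5/2 = 25 - 10 = 15.
       U_Y = n1*n2 - U_X = 20 - 15 = 5.
Step 4: Ties are present, so use the tie-corrected normal approximation (with continuity correction) for the p-value.
Step 5: p-value = 0.266322; compare to alpha = 0.05. fail to reject H0.

U_X = 15, p = 0.266322, fail to reject H0 at alpha = 0.05.


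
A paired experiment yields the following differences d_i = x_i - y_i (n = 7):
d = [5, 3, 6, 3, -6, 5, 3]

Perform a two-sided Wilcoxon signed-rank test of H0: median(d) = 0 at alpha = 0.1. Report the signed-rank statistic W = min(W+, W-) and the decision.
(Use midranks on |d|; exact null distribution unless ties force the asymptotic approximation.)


Step 1: Drop any zero differences (none here) and take |d_i|.
|d| = [5, 3, 6, 3, 6, 5, 3]
Step 2: Midrank |d_i| (ties get averaged ranks).
ranks: |5|->4.5, |3|->2, |6|->6.5, |3|->2, |6|->6.5, |5|->4.5, |3|->2
Step 3: Attach original signs; sum ranks with positive sign and with negative sign.
W+ = 4.5 + 2 + 6.5 + 2 + 4.5 + 2 = 21.5
W- = 6.5 = 6.5
(Check: W+ + W- = 28 should equal n(n+1)/2 = 28.)
Step 4: Test statistic W = min(W+, W-) = 6.5.
Step 5: Ties in |d|, so use the tie-corrected normal approximation.
        E[W] = n(n+1)/4 = 7*8/4 = 14.
        Tie groups: |d|=3 (t=3), |d|=5 (t=2), |d|=6 (t=2); sum(t^3 - t) = 36.
        Var[W] = n(n+1)(2n+1)/24 - sum(t^3-t)/48 = 840/24 - 36/48 = 34.25.
        z = (W - E[W]) / sqrt(Var[W]) = (6.5 - 14) / 5.8523 = -1.2815.
        Two-sided p = 2*Phi(z) = 0.200005.
Step 6: alpha = 0.1. fail to reject H0.

W+ = 21.5, W- = 6.5, W = min = 6.5, p = 0.200005, fail to reject H0.


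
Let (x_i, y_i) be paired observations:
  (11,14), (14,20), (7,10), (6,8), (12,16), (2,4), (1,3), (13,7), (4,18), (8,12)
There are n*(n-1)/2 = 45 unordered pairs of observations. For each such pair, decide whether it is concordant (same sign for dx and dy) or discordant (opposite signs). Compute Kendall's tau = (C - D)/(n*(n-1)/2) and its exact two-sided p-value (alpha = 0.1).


Step 1: Enumerate the 45 unordered pairs (i,j) with i<j and classify each by sign(x_j-x_i) * sign(y_j-y_i).
  (1,2):dx=+3,dy=+6->C; (1,3):dx=-4,dy=-4->C; (1,4):dx=-5,dy=-6->C; (1,5):dx=+1,dy=+2->C
  (1,6):dx=-9,dy=-10->C; (1,7):dx=-10,dy=-11->C; (1,8):dx=+2,dy=-7->D; (1,9):dx=-7,dy=+4->D
  (1,10):dx=-3,dy=-2->C; (2,3):dx=-7,dy=-10->C; (2,4):dx=-8,dy=-12->C; (2,5):dx=-2,dy=-4->C
  (2,6):dx=-12,dy=-16->C; (2,7):dx=-13,dy=-17->C; (2,8):dx=-1,dy=-13->C; (2,9):dx=-10,dy=-2->C
  (2,10):dx=-6,dy=-8->C; (3,4):dx=-1,dy=-2->C; (3,5):dx=+5,dy=+6->C; (3,6):dx=-5,dy=-6->C
  (3,7):dx=-6,dy=-7->C; (3,8):dx=+6,dy=-3->D; (3,9):dx=-3,dy=+8->D; (3,10):dx=+1,dy=+2->C
  (4,5):dx=+6,dy=+8->C; (4,6):dx=-4,dy=-4->C; (4,7):dx=-5,dy=-5->C; (4,8):dx=+7,dy=-1->D
  (4,9):dx=-2,dy=+10->D; (4,10):dx=+2,dy=+4->C; (5,6):dx=-10,dy=-12->C; (5,7):dx=-11,dy=-13->C
  (5,8):dx=+1,dy=-9->D; (5,9):dx=-8,dy=+2->D; (5,10):dx=-4,dy=-4->C; (6,7):dx=-1,dy=-1->C
  (6,8):dx=+11,dy=+3->C; (6,9):dx=+2,dy=+14->C; (6,10):dx=+6,dy=+8->C; (7,8):dx=+12,dy=+4->C
  (7,9):dx=+3,dy=+15->C; (7,10):dx=+7,dy=+9->C; (8,9):dx=-9,dy=+11->D; (8,10):dx=-5,dy=+5->D
  (9,10):dx=+4,dy=-6->D
Step 2: C = 34, D = 11, total pairs = 45.
Step 3: tau = (C - D)/(n(n-1)/2) = (34 - 11)/45 = 0.511111.
Step 4: Exact two-sided p-value (enumerate n! = 3628800 permutations of y under H0): p = 0.046623.
Step 5: alpha = 0.1. reject H0.

tau_b = 0.5111 (C=34, D=11), p = 0.046623, reject H0.


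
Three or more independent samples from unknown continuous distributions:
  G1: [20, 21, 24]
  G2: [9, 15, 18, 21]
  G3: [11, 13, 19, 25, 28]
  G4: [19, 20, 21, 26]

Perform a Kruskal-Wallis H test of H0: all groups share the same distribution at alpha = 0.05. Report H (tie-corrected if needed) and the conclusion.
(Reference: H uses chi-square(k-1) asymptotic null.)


Step 1: Combine all N = 16 observations and assign midranks.
sorted (value, group, rank): (9,G2,1), (11,G3,2), (13,G3,3), (15,G2,4), (18,G2,5), (19,G3,6.5), (19,G4,6.5), (20,G1,8.5), (20,G4,8.5), (21,G1,11), (21,G2,11), (21,G4,11), (24,G1,13), (25,G3,14), (26,G4,15), (28,G3,16)
Step 2: Sum ranks within each group.
R_1 = 32.5 (n_1 = 3)
R_2 = 21 (n_2 = 4)
R_3 = 41.5 (n_3 = 5)
R_4 = 41 (n_4 = 4)
Step 3: H = 12/(N(N+1)) * sum(R_i^2/n_i) - 3(N+1)
     = 12/(16*17) * (32.5^2/3 + 21^2/4 + 41.5^2/5 + 41^2/4) - 3*17
     = 0.044118 * 1227.03 - 51
     = 3.133824.
Step 4: Ties present; correction factor C = 1 - 36/(16^3 - 16) = 0.991176. Corrected H = 3.133824 / 0.991176 = 3.161721.
Step 5: Under H0, H ~ chi^2(3); p-value = 0.367357.
Step 6: alpha = 0.05. fail to reject H0.

H = 3.1617, df = 3, p = 0.367357, fail to reject H0.


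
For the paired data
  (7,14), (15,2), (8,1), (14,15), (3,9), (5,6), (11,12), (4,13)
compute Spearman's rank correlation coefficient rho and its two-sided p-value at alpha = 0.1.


Step 1: Rank x and y separately (midranks; no ties here).
rank(x): 7->4, 15->8, 8->5, 14->7, 3->1, 5->3, 11->6, 4->2
rank(y): 14->7, 2->2, 1->1, 15->8, 9->4, 6->3, 12->5, 13->6
Step 2: d_i = R_x(i) - R_y(i); compute d_i^2.
  (4-7)^2=9, (8-2)^2=36, (5-1)^2=16, (7-8)^2=1, (1-4)^2=9, (3-3)^2=0, (6-5)^2=1, (2-6)^2=16
sum(d^2) = 88.
Step 3: rho = 1 - 6*88 / (8*(8^2 - 1)) = 1 - 528/504 = -0.047619.
Step 4: Under H0, t = rho * sqrt((n-2)/(1-rho^2)) = -0.1168 ~ t(6).
Step 5: Two-sided p-value from the t-distribution with 6 df = 0.910849.
Step 6: alpha = 0.1. fail to reject H0.

rho = -0.0476, p = 0.910849, fail to reject H0 at alpha = 0.1.


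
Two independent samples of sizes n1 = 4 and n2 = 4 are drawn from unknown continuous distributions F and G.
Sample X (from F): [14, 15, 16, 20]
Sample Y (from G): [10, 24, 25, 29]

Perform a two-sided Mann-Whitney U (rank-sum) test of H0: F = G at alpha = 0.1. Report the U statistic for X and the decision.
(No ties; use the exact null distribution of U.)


Step 1: Combine and sort all 8 observations; assign midranks.
sorted (value, group): (10,Y), (14,X), (15,X), (16,X), (20,X), (24,Y), (25,Y), (29,Y)
ranks: 10->1, 14->2, 15->3, 16->4, 20->5, 24->6, 25->7, 29->8
Step 2: Rank sum for X: R1 = 2 + 3 + 4 + 5 = 14.
Step 3: U_X = R1 - n1(n1+1)/2 = 14 - 4*5/2 = 14 - 10 = 4.
       U_Y = n1*n2 - U_X = 16 - 4 = 12.
Step 4: No ties, so the exact null distribution of U (based on enumerating the C(8,4) = 70 equally likely rank assignments) gives the two-sided p-value.
Step 5: p-value = 0.342857; compare to alpha = 0.1. fail to reject H0.

U_X = 4, p = 0.342857, fail to reject H0 at alpha = 0.1.


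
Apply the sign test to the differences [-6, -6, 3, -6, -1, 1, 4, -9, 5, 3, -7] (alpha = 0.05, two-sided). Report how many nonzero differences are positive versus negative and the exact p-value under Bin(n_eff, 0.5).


Step 1: Discard zero differences. Original n = 11; n_eff = number of nonzero differences = 11.
Nonzero differences (with sign): -6, -6, +3, -6, -1, +1, +4, -9, +5, +3, -7
Step 2: Count signs: positive = 5, negative = 6.
Step 3: Under H0: P(positive) = 0.5, so the number of positives S ~ Bin(11, 0.5).
Step 4: Two-sided exact p-value = sum of Bin(11,0.5) probabilities at or below the observed probability = 1.000000.
Step 5: alpha = 0.05. fail to reject H0.

n_eff = 11, pos = 5, neg = 6, p = 1.000000, fail to reject H0.


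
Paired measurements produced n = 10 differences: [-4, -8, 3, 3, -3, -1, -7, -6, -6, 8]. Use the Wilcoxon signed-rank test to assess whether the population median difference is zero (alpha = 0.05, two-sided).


Step 1: Drop any zero differences (none here) and take |d_i|.
|d| = [4, 8, 3, 3, 3, 1, 7, 6, 6, 8]
Step 2: Midrank |d_i| (ties get averaged ranks).
ranks: |4|->5, |8|->9.5, |3|->3, |3|->3, |3|->3, |1|->1, |7|->8, |6|->6.5, |6|->6.5, |8|->9.5
Step 3: Attach original signs; sum ranks with positive sign and with negative sign.
W+ = 3 + 3 + 9.5 = 15.5
W- = 5 + 9.5 + 3 + 1 + 8 + 6.5 + 6.5 = 39.5
(Check: W+ + W- = 55 should equal n(n+1)/2 = 55.)
Step 4: Test statistic W = min(W+, W-) = 15.5.
Step 5: Ties in |d|, so use the tie-corrected normal approximation.
        E[W] = n(n+1)/4 = 10*11/4 = 27.5.
        Tie groups: |d|=3 (t=3), |d|=6 (t=2), |d|=8 (t=2); sum(t^3 - t) = 36.
        Var[W] = n(n+1)(2n+1)/24 - sum(t^3-t)/48 = 2310/24 - 36/48 = 95.5.
        z = (W - E[W]) / sqrt(Var[W]) = (15.5 - 27.5) / 9.7724 = -1.2279.
        Two-sided p = 2*Phi(z) = 0.219467.
Step 6: alpha = 0.05. fail to reject H0.

W+ = 15.5, W- = 39.5, W = min = 15.5, p = 0.219467, fail to reject H0.


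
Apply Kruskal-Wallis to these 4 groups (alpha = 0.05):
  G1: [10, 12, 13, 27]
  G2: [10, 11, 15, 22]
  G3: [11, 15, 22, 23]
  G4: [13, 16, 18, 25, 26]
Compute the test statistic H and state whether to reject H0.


Step 1: Combine all N = 17 observations and assign midranks.
sorted (value, group, rank): (10,G1,1.5), (10,G2,1.5), (11,G2,3.5), (11,G3,3.5), (12,G1,5), (13,G1,6.5), (13,G4,6.5), (15,G2,8.5), (15,G3,8.5), (16,G4,10), (18,G4,11), (22,G2,12.5), (22,G3,12.5), (23,G3,14), (25,G4,15), (26,G4,16), (27,G1,17)
Step 2: Sum ranks within each group.
R_1 = 30 (n_1 = 4)
R_2 = 26 (n_2 = 4)
R_3 = 38.5 (n_3 = 4)
R_4 = 58.5 (n_4 = 5)
Step 3: H = 12/(N(N+1)) * sum(R_i^2/n_i) - 3(N+1)
     = 12/(17*18) * (30^2/4 + 26^2/4 + 38.5^2/4 + 58.5^2/5) - 3*18
     = 0.039216 * 1449.01 - 54
     = 2.824020.
Step 4: Ties present; correction factor C = 1 - 30/(17^3 - 17) = 0.993873. Corrected H = 2.824020 / 0.993873 = 2.841430.
Step 5: Under H0, H ~ chi^2(3); p-value = 0.416725.
Step 6: alpha = 0.05. fail to reject H0.

H = 2.8414, df = 3, p = 0.416725, fail to reject H0.


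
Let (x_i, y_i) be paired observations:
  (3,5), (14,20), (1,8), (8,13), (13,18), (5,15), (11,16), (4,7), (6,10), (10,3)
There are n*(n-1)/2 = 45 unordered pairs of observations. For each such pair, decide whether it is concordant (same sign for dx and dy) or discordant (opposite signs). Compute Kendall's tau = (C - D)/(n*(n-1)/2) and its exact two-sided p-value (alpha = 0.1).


Step 1: Enumerate the 45 unordered pairs (i,j) with i<j and classify each by sign(x_j-x_i) * sign(y_j-y_i).
  (1,2):dx=+11,dy=+15->C; (1,3):dx=-2,dy=+3->D; (1,4):dx=+5,dy=+8->C; (1,5):dx=+10,dy=+13->C
  (1,6):dx=+2,dy=+10->C; (1,7):dx=+8,dy=+11->C; (1,8):dx=+1,dy=+2->C; (1,9):dx=+3,dy=+5->C
  (1,10):dx=+7,dy=-2->D; (2,3):dx=-13,dy=-12->C; (2,4):dx=-6,dy=-7->C; (2,5):dx=-1,dy=-2->C
  (2,6):dx=-9,dy=-5->C; (2,7):dx=-3,dy=-4->C; (2,8):dx=-10,dy=-13->C; (2,9):dx=-8,dy=-10->C
  (2,10):dx=-4,dy=-17->C; (3,4):dx=+7,dy=+5->C; (3,5):dx=+12,dy=+10->C; (3,6):dx=+4,dy=+7->C
  (3,7):dx=+10,dy=+8->C; (3,8):dx=+3,dy=-1->D; (3,9):dx=+5,dy=+2->C; (3,10):dx=+9,dy=-5->D
  (4,5):dx=+5,dy=+5->C; (4,6):dx=-3,dy=+2->D; (4,7):dx=+3,dy=+3->C; (4,8):dx=-4,dy=-6->C
  (4,9):dx=-2,dy=-3->C; (4,10):dx=+2,dy=-10->D; (5,6):dx=-8,dy=-3->C; (5,7):dx=-2,dy=-2->C
  (5,8):dx=-9,dy=-11->C; (5,9):dx=-7,dy=-8->C; (5,10):dx=-3,dy=-15->C; (6,7):dx=+6,dy=+1->C
  (6,8):dx=-1,dy=-8->C; (6,9):dx=+1,dy=-5->D; (6,10):dx=+5,dy=-12->D; (7,8):dx=-7,dy=-9->C
  (7,9):dx=-5,dy=-6->C; (7,10):dx=-1,dy=-13->C; (8,9):dx=+2,dy=+3->C; (8,10):dx=+6,dy=-4->D
  (9,10):dx=+4,dy=-7->D
Step 2: C = 35, D = 10, total pairs = 45.
Step 3: tau = (C - D)/(n(n-1)/2) = (35 - 10)/45 = 0.555556.
Step 4: Exact two-sided p-value (enumerate n! = 3628800 permutations of y under H0): p = 0.028609.
Step 5: alpha = 0.1. reject H0.

tau_b = 0.5556 (C=35, D=10), p = 0.028609, reject H0.


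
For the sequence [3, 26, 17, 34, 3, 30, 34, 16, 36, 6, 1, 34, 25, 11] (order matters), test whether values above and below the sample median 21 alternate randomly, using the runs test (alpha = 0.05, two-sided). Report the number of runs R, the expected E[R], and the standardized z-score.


Step 1: Compute median = 21; label A = above, B = below.
Labels in order: BABABAABABBAAB  (n_A = 7, n_B = 7)
Step 2: Count runs R = 11.
Step 3: Under H0 (random ordering), E[R] = 2*n_A*n_B/(n_A+n_B) + 1 = 2*7*7/14 + 1 = 8.0000.
        Var[R] = 2*n_A*n_B*(2*n_A*n_B - n_A - n_B) / ((n_A+n_B)^2 * (n_A+n_B-1)) = 8232/2548 = 3.2308.
        SD[R] = 1.7974.
Step 4: Continuity-corrected z = (R - 0.5 - E[R]) / SD[R] = (11 - 0.5 - 8.0000) / 1.7974 = 1.3909.
Step 5: Two-sided p-value via normal approximation = 2*(1 - Phi(|z|)) = 0.164264.
Step 6: alpha = 0.05. fail to reject H0.

R = 11, z = 1.3909, p = 0.164264, fail to reject H0.


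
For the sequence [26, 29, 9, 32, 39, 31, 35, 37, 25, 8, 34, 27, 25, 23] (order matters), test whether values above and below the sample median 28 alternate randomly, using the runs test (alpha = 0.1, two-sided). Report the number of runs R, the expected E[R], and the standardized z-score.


Step 1: Compute median = 28; label A = above, B = below.
Labels in order: BABAAAAABBABBB  (n_A = 7, n_B = 7)
Step 2: Count runs R = 7.
Step 3: Under H0 (random ordering), E[R] = 2*n_A*n_B/(n_A+n_B) + 1 = 2*7*7/14 + 1 = 8.0000.
        Var[R] = 2*n_A*n_B*(2*n_A*n_B - n_A - n_B) / ((n_A+n_B)^2 * (n_A+n_B-1)) = 8232/2548 = 3.2308.
        SD[R] = 1.7974.
Step 4: Continuity-corrected z = (R + 0.5 - E[R]) / SD[R] = (7 + 0.5 - 8.0000) / 1.7974 = -0.2782.
Step 5: Two-sided p-value via normal approximation = 2*(1 - Phi(|z|)) = 0.780879.
Step 6: alpha = 0.1. fail to reject H0.

R = 7, z = -0.2782, p = 0.780879, fail to reject H0.


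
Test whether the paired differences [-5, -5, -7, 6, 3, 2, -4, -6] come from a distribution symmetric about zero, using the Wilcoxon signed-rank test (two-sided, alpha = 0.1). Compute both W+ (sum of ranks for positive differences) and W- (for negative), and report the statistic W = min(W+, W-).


Step 1: Drop any zero differences (none here) and take |d_i|.
|d| = [5, 5, 7, 6, 3, 2, 4, 6]
Step 2: Midrank |d_i| (ties get averaged ranks).
ranks: |5|->4.5, |5|->4.5, |7|->8, |6|->6.5, |3|->2, |2|->1, |4|->3, |6|->6.5
Step 3: Attach original signs; sum ranks with positive sign and with negative sign.
W+ = 6.5 + 2 + 1 = 9.5
W- = 4.5 + 4.5 + 8 + 3 + 6.5 = 26.5
(Check: W+ + W- = 36 should equal n(n+1)/2 = 36.)
Step 4: Test statistic W = min(W+, W-) = 9.5.
Step 5: Ties in |d|, so use the tie-corrected normal approximation.
        E[W] = n(n+1)/4 = 8*9/4 = 18.
        Tie groups: |d|=5 (t=2), |d|=6 (t=2); sum(t^3 - t) = 12.
        Var[W] = n(n+1)(2n+1)/24 - sum(t^3-t)/48 = 1224/24 - 12/48 = 50.75.
        z = (W - E[W]) / sqrt(Var[W]) = (9.5 - 18) / 7.1239 = -1.1932.
        Two-sided p = 2*Phi(z) = 0.232804.
Step 6: alpha = 0.1. fail to reject H0.

W+ = 9.5, W- = 26.5, W = min = 9.5, p = 0.232804, fail to reject H0.


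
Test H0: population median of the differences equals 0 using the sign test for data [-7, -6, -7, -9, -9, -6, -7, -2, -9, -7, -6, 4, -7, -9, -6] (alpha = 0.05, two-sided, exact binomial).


Step 1: Discard zero differences. Original n = 15; n_eff = number of nonzero differences = 15.
Nonzero differences (with sign): -7, -6, -7, -9, -9, -6, -7, -2, -9, -7, -6, +4, -7, -9, -6
Step 2: Count signs: positive = 1, negative = 14.
Step 3: Under H0: P(positive) = 0.5, so the number of positives S ~ Bin(15, 0.5).
Step 4: Two-sided exact p-value = sum of Bin(15,0.5) probabilities at or below the observed probability = 0.000977.
Step 5: alpha = 0.05. reject H0.

n_eff = 15, pos = 1, neg = 14, p = 0.000977, reject H0.


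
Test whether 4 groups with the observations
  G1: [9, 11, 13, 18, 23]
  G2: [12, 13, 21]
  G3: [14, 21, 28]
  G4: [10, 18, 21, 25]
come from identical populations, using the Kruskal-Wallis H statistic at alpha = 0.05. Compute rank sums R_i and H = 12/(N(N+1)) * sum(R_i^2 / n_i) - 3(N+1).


Step 1: Combine all N = 15 observations and assign midranks.
sorted (value, group, rank): (9,G1,1), (10,G4,2), (11,G1,3), (12,G2,4), (13,G1,5.5), (13,G2,5.5), (14,G3,7), (18,G1,8.5), (18,G4,8.5), (21,G2,11), (21,G3,11), (21,G4,11), (23,G1,13), (25,G4,14), (28,G3,15)
Step 2: Sum ranks within each group.
R_1 = 31 (n_1 = 5)
R_2 = 20.5 (n_2 = 3)
R_3 = 33 (n_3 = 3)
R_4 = 35.5 (n_4 = 4)
Step 3: H = 12/(N(N+1)) * sum(R_i^2/n_i) - 3(N+1)
     = 12/(15*16) * (31^2/5 + 20.5^2/3 + 33^2/3 + 35.5^2/4) - 3*16
     = 0.050000 * 1010.35 - 48
     = 2.517292.
Step 4: Ties present; correction factor C = 1 - 36/(15^3 - 15) = 0.989286. Corrected H = 2.517292 / 0.989286 = 2.544555.
Step 5: Under H0, H ~ chi^2(3); p-value = 0.467293.
Step 6: alpha = 0.05. fail to reject H0.

H = 2.5446, df = 3, p = 0.467293, fail to reject H0.


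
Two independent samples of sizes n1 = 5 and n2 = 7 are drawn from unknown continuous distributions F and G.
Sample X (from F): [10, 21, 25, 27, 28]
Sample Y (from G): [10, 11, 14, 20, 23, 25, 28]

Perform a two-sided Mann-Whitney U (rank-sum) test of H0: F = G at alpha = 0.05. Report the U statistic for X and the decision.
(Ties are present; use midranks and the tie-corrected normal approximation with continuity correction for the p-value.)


Step 1: Combine and sort all 12 observations; assign midranks.
sorted (value, group): (10,X), (10,Y), (11,Y), (14,Y), (20,Y), (21,X), (23,Y), (25,X), (25,Y), (27,X), (28,X), (28,Y)
ranks: 10->1.5, 10->1.5, 11->3, 14->4, 20->5, 21->6, 23->7, 25->8.5, 25->8.5, 27->10, 28->11.5, 28->11.5
Step 2: Rank sum for X: R1 = 1.5 + 6 + 8.5 + 10 + 11.5 = 37.5.
Step 3: U_X = R1 - n1(n1+1)/2 = 37.5 - 5*6/2 = 37.5 - 15 = 22.5.
       U_Y = n1*n2 - U_X = 35 - 22.5 = 12.5.
Step 4: Ties are present, so use the tie-corrected normal approximation (with continuity correction) for the p-value.
Step 5: p-value = 0.462546; compare to alpha = 0.05. fail to reject H0.

U_X = 22.5, p = 0.462546, fail to reject H0 at alpha = 0.05.


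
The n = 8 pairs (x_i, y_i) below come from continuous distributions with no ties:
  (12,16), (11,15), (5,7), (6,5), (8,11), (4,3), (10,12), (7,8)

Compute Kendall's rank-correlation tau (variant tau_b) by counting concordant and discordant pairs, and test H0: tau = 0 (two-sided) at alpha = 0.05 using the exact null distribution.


Step 1: Enumerate the 28 unordered pairs (i,j) with i<j and classify each by sign(x_j-x_i) * sign(y_j-y_i).
  (1,2):dx=-1,dy=-1->C; (1,3):dx=-7,dy=-9->C; (1,4):dx=-6,dy=-11->C; (1,5):dx=-4,dy=-5->C
  (1,6):dx=-8,dy=-13->C; (1,7):dx=-2,dy=-4->C; (1,8):dx=-5,dy=-8->C; (2,3):dx=-6,dy=-8->C
  (2,4):dx=-5,dy=-10->C; (2,5):dx=-3,dy=-4->C; (2,6):dx=-7,dy=-12->C; (2,7):dx=-1,dy=-3->C
  (2,8):dx=-4,dy=-7->C; (3,4):dx=+1,dy=-2->D; (3,5):dx=+3,dy=+4->C; (3,6):dx=-1,dy=-4->C
  (3,7):dx=+5,dy=+5->C; (3,8):dx=+2,dy=+1->C; (4,5):dx=+2,dy=+6->C; (4,6):dx=-2,dy=-2->C
  (4,7):dx=+4,dy=+7->C; (4,8):dx=+1,dy=+3->C; (5,6):dx=-4,dy=-8->C; (5,7):dx=+2,dy=+1->C
  (5,8):dx=-1,dy=-3->C; (6,7):dx=+6,dy=+9->C; (6,8):dx=+3,dy=+5->C; (7,8):dx=-3,dy=-4->C
Step 2: C = 27, D = 1, total pairs = 28.
Step 3: tau = (C - D)/(n(n-1)/2) = (27 - 1)/28 = 0.928571.
Step 4: Exact two-sided p-value (enumerate n! = 40320 permutations of y under H0): p = 0.000397.
Step 5: alpha = 0.05. reject H0.

tau_b = 0.9286 (C=27, D=1), p = 0.000397, reject H0.


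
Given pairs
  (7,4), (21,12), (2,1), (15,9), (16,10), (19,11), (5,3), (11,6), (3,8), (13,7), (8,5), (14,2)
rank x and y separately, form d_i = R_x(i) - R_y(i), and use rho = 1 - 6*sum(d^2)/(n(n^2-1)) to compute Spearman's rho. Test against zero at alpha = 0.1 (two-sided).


Step 1: Rank x and y separately (midranks; no ties here).
rank(x): 7->4, 21->12, 2->1, 15->9, 16->10, 19->11, 5->3, 11->6, 3->2, 13->7, 8->5, 14->8
rank(y): 4->4, 12->12, 1->1, 9->9, 10->10, 11->11, 3->3, 6->6, 8->8, 7->7, 5->5, 2->2
Step 2: d_i = R_x(i) - R_y(i); compute d_i^2.
  (4-4)^2=0, (12-12)^2=0, (1-1)^2=0, (9-9)^2=0, (10-10)^2=0, (11-11)^2=0, (3-3)^2=0, (6-6)^2=0, (2-8)^2=36, (7-7)^2=0, (5-5)^2=0, (8-2)^2=36
sum(d^2) = 72.
Step 3: rho = 1 - 6*72 / (12*(12^2 - 1)) = 1 - 432/1716 = 0.748252.
Step 4: Under H0, t = rho * sqrt((n-2)/(1-rho^2)) = 3.5667 ~ t(10).
Step 5: Two-sided p-value from the t-distribution with 10 df = 0.005124.
Step 6: alpha = 0.1. reject H0.

rho = 0.7483, p = 0.005124, reject H0 at alpha = 0.1.


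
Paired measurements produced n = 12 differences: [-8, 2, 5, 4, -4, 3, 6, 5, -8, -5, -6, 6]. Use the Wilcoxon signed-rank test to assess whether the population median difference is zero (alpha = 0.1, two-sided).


Step 1: Drop any zero differences (none here) and take |d_i|.
|d| = [8, 2, 5, 4, 4, 3, 6, 5, 8, 5, 6, 6]
Step 2: Midrank |d_i| (ties get averaged ranks).
ranks: |8|->11.5, |2|->1, |5|->6, |4|->3.5, |4|->3.5, |3|->2, |6|->9, |5|->6, |8|->11.5, |5|->6, |6|->9, |6|->9
Step 3: Attach original signs; sum ranks with positive sign and with negative sign.
W+ = 1 + 6 + 3.5 + 2 + 9 + 6 + 9 = 36.5
W- = 11.5 + 3.5 + 11.5 + 6 + 9 = 41.5
(Check: W+ + W- = 78 should equal n(n+1)/2 = 78.)
Step 4: Test statistic W = min(W+, W-) = 36.5.
Step 5: Ties in |d|, so use the tie-corrected normal approximation.
        E[W] = n(n+1)/4 = 12*13/4 = 39.
        Tie groups: |d|=4 (t=2), |d|=5 (t=3), |d|=6 (t=3), |d|=8 (t=2); sum(t^3 - t) = 60.
        Var[W] = n(n+1)(2n+1)/24 - sum(t^3-t)/48 = 3900/24 - 60/48 = 161.25.
        z = (W - E[W]) / sqrt(Var[W]) = (36.5 - 39) / 12.6984 = -0.1969.
        Two-sided p = 2*Phi(z) = 0.843926.
Step 6: alpha = 0.1. fail to reject H0.

W+ = 36.5, W- = 41.5, W = min = 36.5, p = 0.843926, fail to reject H0.


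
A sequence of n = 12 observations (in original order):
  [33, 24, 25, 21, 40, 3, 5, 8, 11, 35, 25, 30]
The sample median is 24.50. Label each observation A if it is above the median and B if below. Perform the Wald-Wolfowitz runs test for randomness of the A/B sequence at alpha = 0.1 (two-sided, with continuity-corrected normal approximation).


Step 1: Compute median = 24.50; label A = above, B = below.
Labels in order: ABABABBBBAAA  (n_A = 6, n_B = 6)
Step 2: Count runs R = 7.
Step 3: Under H0 (random ordering), E[R] = 2*n_A*n_B/(n_A+n_B) + 1 = 2*6*6/12 + 1 = 7.0000.
        Var[R] = 2*n_A*n_B*(2*n_A*n_B - n_A - n_B) / ((n_A+n_B)^2 * (n_A+n_B-1)) = 4320/1584 = 2.7273.
        SD[R] = 1.6514.
Step 4: R = E[R], so z = 0 with no continuity correction.
Step 5: Two-sided p-value via normal approximation = 2*(1 - Phi(|z|)) = 1.000000.
Step 6: alpha = 0.1. fail to reject H0.

R = 7, z = 0.0000, p = 1.000000, fail to reject H0.


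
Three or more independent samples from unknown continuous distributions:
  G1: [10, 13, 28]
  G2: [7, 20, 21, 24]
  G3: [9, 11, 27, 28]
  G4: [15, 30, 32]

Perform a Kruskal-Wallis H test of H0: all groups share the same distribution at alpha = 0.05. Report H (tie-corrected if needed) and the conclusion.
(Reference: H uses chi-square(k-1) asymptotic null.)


Step 1: Combine all N = 14 observations and assign midranks.
sorted (value, group, rank): (7,G2,1), (9,G3,2), (10,G1,3), (11,G3,4), (13,G1,5), (15,G4,6), (20,G2,7), (21,G2,8), (24,G2,9), (27,G3,10), (28,G1,11.5), (28,G3,11.5), (30,G4,13), (32,G4,14)
Step 2: Sum ranks within each group.
R_1 = 19.5 (n_1 = 3)
R_2 = 25 (n_2 = 4)
R_3 = 27.5 (n_3 = 4)
R_4 = 33 (n_4 = 3)
Step 3: H = 12/(N(N+1)) * sum(R_i^2/n_i) - 3(N+1)
     = 12/(14*15) * (19.5^2/3 + 25^2/4 + 27.5^2/4 + 33^2/3) - 3*15
     = 0.057143 * 835.062 - 45
     = 2.717857.
Step 4: Ties present; correction factor C = 1 - 6/(14^3 - 14) = 0.997802. Corrected H = 2.717857 / 0.997802 = 2.723844.
Step 5: Under H0, H ~ chi^2(3); p-value = 0.436191.
Step 6: alpha = 0.05. fail to reject H0.

H = 2.7238, df = 3, p = 0.436191, fail to reject H0.


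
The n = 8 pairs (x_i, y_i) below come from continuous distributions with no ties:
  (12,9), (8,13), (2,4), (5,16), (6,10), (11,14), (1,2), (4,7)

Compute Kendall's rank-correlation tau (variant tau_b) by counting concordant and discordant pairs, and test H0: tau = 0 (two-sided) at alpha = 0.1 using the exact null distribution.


Step 1: Enumerate the 28 unordered pairs (i,j) with i<j and classify each by sign(x_j-x_i) * sign(y_j-y_i).
  (1,2):dx=-4,dy=+4->D; (1,3):dx=-10,dy=-5->C; (1,4):dx=-7,dy=+7->D; (1,5):dx=-6,dy=+1->D
  (1,6):dx=-1,dy=+5->D; (1,7):dx=-11,dy=-7->C; (1,8):dx=-8,dy=-2->C; (2,3):dx=-6,dy=-9->C
  (2,4):dx=-3,dy=+3->D; (2,5):dx=-2,dy=-3->C; (2,6):dx=+3,dy=+1->C; (2,7):dx=-7,dy=-11->C
  (2,8):dx=-4,dy=-6->C; (3,4):dx=+3,dy=+12->C; (3,5):dx=+4,dy=+6->C; (3,6):dx=+9,dy=+10->C
  (3,7):dx=-1,dy=-2->C; (3,8):dx=+2,dy=+3->C; (4,5):dx=+1,dy=-6->D; (4,6):dx=+6,dy=-2->D
  (4,7):dx=-4,dy=-14->C; (4,8):dx=-1,dy=-9->C; (5,6):dx=+5,dy=+4->C; (5,7):dx=-5,dy=-8->C
  (5,8):dx=-2,dy=-3->C; (6,7):dx=-10,dy=-12->C; (6,8):dx=-7,dy=-7->C; (7,8):dx=+3,dy=+5->C
Step 2: C = 21, D = 7, total pairs = 28.
Step 3: tau = (C - D)/(n(n-1)/2) = (21 - 7)/28 = 0.500000.
Step 4: Exact two-sided p-value (enumerate n! = 40320 permutations of y under H0): p = 0.108681.
Step 5: alpha = 0.1. fail to reject H0.

tau_b = 0.5000 (C=21, D=7), p = 0.108681, fail to reject H0.
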